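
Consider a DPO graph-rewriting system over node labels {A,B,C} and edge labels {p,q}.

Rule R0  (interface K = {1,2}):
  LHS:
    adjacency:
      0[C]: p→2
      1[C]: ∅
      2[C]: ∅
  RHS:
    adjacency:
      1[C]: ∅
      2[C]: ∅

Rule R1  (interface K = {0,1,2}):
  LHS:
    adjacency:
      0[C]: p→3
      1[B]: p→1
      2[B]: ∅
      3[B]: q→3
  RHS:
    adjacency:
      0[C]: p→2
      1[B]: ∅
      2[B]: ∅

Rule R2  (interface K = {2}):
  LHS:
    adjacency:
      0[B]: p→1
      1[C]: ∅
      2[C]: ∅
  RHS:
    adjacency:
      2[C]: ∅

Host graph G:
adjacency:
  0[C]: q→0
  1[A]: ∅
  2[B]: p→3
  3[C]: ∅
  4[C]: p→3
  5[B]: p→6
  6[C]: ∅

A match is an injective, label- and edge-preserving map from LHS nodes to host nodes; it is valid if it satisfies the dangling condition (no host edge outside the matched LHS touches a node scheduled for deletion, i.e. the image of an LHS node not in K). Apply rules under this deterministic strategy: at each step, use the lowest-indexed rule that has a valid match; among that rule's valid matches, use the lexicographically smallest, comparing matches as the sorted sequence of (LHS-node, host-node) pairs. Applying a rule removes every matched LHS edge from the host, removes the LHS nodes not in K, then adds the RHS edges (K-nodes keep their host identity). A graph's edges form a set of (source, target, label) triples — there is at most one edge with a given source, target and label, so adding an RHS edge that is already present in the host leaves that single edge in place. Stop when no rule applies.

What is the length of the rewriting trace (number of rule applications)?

Answer: 3

Steps:
start.  V:7 E:4  edges: 0-q->0 2-p->3 4-p->3 5-p->6
1. fire R0 via {0↦4, 1↦0, 2↦3}  →  V:6 E:3  edges: 0-q->0 2-p->3 5-p->6
2. fire R2 via {0↦2, 1↦3, 2↦0}  →  V:4 E:2  edges: 0-q->0 5-p->6
3. fire R2 via {0↦5, 1↦6, 2↦0}  →  V:2 E:1  edges: 0-q->0
normal form: no rule applies after step 3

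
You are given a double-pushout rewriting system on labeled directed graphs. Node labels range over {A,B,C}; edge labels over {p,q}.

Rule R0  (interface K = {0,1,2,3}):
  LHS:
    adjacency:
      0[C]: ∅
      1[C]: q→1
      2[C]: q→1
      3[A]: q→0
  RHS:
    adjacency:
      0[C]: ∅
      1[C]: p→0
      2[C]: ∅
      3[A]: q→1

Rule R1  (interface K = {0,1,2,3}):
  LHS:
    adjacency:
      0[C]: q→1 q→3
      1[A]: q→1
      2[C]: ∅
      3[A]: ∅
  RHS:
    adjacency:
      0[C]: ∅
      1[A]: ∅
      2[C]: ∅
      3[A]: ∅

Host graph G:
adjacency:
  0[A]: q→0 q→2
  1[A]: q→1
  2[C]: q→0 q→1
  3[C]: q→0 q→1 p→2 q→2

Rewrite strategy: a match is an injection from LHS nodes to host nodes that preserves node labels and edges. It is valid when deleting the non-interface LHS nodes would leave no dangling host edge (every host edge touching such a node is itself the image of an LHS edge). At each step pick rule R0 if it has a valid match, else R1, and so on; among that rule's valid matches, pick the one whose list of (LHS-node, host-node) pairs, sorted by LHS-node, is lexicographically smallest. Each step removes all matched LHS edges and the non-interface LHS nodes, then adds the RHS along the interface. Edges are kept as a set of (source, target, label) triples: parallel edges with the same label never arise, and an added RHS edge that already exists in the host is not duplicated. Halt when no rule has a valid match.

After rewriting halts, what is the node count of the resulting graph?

[0] host  ⇒  4 nodes, 9 edges  {0-q->0 0-q->2 1-q->1 2-q->0 2-q->1 3-q->0 3-q->1 3-p->2 3-q->2}
[1] R1 @ {0↦2, 1↦0, 2↦3, 3↦1}  ⇒  4 nodes, 6 edges  {0-q->2 1-q->1 3-q->0 3-q->1 3-p->2 3-q->2}
[2] R1 @ {0↦3, 1↦1, 2↦2, 3↦0}  ⇒  4 nodes, 3 edges  {0-q->2 3-p->2 3-q->2}
halt: no rule applies after step 2
NF nodes: {0:A, 1:A, 2:C, 3:C}

Answer: 4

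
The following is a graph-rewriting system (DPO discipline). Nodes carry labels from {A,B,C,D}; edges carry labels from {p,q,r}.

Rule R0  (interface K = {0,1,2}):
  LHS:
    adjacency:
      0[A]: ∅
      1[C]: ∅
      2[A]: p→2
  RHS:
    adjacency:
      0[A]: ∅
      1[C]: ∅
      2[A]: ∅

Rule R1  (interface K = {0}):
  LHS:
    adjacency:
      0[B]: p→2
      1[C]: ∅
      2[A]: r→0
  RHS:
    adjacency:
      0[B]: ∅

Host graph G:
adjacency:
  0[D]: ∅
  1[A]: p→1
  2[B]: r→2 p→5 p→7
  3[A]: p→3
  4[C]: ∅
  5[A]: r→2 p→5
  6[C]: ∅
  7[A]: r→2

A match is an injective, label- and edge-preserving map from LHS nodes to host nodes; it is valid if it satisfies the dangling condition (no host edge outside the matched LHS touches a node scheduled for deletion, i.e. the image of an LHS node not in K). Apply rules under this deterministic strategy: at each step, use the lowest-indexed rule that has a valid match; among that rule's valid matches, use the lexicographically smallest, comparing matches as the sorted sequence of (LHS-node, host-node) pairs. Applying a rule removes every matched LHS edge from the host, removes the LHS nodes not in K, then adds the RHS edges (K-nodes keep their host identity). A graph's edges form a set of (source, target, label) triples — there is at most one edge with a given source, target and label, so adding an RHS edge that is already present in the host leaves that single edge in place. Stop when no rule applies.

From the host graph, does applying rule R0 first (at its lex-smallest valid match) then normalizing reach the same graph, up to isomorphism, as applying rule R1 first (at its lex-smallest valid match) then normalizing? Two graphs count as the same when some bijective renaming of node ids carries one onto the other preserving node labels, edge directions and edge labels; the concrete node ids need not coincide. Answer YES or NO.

branch R0-first: apply at {0↦1, 1↦4, 2↦3} → |E|=7, then 4 more step(s) → NF |V|=4 |E|=1 V={0:D, 1:A, 2:B, 3:A} E=2-r->2
branch R1-first: apply at {0↦2, 1↦4, 2↦7} → |E|=6, then 4 more step(s) → NF |V|=4 |E|=1 V={0:D, 1:A, 2:B, 3:A} E=2-r->2
graphs isomorphic (equal up to label-preserving node renaming)

Answer: YES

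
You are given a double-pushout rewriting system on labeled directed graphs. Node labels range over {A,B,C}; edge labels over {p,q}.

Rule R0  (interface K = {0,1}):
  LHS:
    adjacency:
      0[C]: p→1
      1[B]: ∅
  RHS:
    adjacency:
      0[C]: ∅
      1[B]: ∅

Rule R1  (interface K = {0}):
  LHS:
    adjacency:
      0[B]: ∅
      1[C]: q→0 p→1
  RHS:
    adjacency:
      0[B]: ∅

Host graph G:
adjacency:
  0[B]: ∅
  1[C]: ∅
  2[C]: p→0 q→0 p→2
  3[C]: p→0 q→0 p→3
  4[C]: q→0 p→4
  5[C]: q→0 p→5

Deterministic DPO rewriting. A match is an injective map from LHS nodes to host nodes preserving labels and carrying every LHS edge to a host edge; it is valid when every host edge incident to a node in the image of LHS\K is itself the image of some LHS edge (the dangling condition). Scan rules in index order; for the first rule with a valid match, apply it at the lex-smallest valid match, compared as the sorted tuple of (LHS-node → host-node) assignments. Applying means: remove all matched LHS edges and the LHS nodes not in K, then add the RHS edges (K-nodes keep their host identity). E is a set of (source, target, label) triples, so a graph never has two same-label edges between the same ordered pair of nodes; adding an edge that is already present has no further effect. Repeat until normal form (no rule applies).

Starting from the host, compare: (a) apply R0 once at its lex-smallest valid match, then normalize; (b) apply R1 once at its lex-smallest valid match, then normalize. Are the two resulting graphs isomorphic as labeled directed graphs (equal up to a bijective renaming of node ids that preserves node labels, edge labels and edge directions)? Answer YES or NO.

Answer: YES

Derivation:
branch R0-first: apply at {0↦2, 1↦0} → |E|=9, then 5 more step(s) → NF |V|=2 |E|=0 V={0:B, 1:C} E=∅
branch R1-first: apply at {0↦0, 1↦4} → |E|=8, then 5 more step(s) → NF |V|=2 |E|=0 V={0:B, 1:C} E=∅
graphs isomorphic (equal up to label-preserving node renaming)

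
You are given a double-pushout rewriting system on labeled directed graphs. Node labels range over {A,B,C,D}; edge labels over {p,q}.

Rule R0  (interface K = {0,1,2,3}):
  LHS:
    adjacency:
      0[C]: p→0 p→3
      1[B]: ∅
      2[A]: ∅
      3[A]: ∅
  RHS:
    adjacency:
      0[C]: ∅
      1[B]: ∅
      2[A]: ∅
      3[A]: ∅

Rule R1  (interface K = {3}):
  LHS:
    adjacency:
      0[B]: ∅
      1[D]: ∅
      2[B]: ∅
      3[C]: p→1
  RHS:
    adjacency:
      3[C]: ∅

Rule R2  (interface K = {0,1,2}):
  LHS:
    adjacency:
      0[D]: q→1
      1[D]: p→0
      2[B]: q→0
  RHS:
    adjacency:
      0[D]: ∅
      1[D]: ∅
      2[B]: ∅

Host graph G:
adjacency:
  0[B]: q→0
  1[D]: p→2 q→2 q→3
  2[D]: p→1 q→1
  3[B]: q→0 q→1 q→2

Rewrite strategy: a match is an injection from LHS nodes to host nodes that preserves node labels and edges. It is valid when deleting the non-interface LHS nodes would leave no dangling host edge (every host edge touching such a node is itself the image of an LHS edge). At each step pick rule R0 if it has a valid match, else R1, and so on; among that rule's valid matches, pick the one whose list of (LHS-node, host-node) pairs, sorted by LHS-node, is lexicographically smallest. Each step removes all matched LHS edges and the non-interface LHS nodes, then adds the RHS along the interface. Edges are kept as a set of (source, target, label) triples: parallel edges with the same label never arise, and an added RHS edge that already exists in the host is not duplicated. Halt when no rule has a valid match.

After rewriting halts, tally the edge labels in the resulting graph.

[0] host  ⇒  4 nodes, 9 edges  {0-q->0 1-p->2 1-q->2 1-q->3 2-p->1 2-q->1 3-q->0 3-q->1 3-q->2}
[1] R2 @ {0↦1, 1↦2, 2↦3}  ⇒  4 nodes, 6 edges  {0-q->0 1-p->2 1-q->3 2-q->1 3-q->0 3-q->2}
[2] R2 @ {0↦2, 1↦1, 2↦3}  ⇒  4 nodes, 3 edges  {0-q->0 1-q->3 3-q->0}
halt: no rule applies after step 2
NF edges: [(0, 0, 'q'), (1, 3, 'q'), (3, 0, 'q')]

Answer: q:3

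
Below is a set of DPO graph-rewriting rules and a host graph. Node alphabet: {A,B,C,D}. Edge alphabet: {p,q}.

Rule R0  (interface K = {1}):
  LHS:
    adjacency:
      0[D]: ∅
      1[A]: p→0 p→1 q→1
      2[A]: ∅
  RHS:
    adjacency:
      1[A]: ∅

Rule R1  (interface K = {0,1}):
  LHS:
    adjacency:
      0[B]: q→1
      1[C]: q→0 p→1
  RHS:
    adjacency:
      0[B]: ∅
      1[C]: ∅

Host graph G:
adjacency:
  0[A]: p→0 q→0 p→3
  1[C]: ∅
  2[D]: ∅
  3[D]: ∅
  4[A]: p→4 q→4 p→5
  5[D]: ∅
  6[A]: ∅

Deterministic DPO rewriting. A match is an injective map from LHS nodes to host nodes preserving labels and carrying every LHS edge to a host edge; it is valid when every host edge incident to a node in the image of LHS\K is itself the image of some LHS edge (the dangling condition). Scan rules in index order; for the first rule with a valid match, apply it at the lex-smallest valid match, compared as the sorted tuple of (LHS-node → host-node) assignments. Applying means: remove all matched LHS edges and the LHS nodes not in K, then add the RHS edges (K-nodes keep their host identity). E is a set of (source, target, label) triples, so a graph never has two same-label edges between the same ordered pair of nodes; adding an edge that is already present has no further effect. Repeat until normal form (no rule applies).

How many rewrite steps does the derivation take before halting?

start.  V:7 E:6  edges: 0-p->0 0-q->0 0-p->3 4-p->4 4-q->4 4-p->5
1. fire R0 via {0↦3, 1↦0, 2↦6}  →  V:5 E:3  edges: 4-p->4 4-q->4 4-p->5
2. fire R0 via {0↦5, 1↦4, 2↦0}  →  V:3 E:0  edges: ∅
final graph: no rule applies after step 2

Answer: 2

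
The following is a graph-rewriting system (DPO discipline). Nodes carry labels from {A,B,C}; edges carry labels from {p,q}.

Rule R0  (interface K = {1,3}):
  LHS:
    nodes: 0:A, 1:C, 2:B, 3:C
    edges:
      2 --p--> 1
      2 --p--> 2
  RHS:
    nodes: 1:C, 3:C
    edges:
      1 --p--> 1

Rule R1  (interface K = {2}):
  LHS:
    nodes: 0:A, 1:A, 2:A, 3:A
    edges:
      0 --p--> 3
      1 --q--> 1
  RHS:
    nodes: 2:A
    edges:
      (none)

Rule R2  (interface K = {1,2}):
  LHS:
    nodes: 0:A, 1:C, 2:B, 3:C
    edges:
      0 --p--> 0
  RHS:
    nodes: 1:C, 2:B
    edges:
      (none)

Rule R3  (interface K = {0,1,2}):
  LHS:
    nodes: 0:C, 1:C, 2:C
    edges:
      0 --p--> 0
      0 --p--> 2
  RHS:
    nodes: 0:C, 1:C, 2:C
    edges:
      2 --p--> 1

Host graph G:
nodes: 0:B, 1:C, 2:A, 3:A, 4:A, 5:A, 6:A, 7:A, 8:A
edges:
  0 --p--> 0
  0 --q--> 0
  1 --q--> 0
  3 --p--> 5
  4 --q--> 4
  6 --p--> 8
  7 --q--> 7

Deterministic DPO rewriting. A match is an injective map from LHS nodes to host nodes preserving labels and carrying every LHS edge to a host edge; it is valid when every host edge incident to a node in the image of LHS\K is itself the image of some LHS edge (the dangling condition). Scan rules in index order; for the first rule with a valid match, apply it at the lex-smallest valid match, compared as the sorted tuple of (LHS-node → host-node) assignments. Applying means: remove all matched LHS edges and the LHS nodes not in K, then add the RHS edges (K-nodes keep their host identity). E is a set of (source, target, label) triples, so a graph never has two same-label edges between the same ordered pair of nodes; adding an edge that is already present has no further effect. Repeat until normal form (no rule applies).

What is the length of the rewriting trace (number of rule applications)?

[0] host  ⇒  9 nodes, 7 edges  {0-p->0 0-q->0 1-q->0 3-p->5 4-q->4 6-p->8 7-q->7}
[1] R1 @ {0↦3, 1↦4, 2↦2, 3↦5}  ⇒  6 nodes, 5 edges  {0-p->0 0-q->0 1-q->0 6-p->8 7-q->7}
[2] R1 @ {0↦6, 1↦7, 2↦2, 3↦8}  ⇒  3 nodes, 3 edges  {0-p->0 0-q->0 1-q->0}
halt: no rule applies after step 2

Answer: 2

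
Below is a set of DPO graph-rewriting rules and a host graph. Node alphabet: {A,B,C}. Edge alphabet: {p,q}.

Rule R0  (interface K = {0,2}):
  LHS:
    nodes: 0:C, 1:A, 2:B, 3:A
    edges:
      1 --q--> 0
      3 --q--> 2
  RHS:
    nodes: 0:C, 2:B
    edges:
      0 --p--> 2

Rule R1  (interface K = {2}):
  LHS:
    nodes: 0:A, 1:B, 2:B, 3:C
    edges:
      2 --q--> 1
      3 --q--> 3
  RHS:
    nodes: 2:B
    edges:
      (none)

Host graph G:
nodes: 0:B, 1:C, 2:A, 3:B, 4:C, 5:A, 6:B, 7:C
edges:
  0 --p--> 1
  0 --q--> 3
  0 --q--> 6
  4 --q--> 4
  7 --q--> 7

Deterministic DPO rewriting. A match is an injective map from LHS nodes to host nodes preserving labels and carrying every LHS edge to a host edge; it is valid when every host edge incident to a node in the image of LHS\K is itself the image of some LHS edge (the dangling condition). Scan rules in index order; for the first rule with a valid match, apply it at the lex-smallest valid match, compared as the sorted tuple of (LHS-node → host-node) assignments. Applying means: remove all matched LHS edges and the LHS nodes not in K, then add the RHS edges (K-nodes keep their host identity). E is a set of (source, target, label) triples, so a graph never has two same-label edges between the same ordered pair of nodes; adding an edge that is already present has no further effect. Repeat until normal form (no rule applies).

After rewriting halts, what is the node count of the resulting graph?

initial: |V|=8 |E|=5  E = 0-p->1 0-q->3 0-q->6 4-q->4 7-q->7
step 1: apply R1 at {0↦2, 1↦3, 2↦0, 3↦4}  → |V|=5 |E|=3  E = 0-p->1 0-q->6 7-q->7
step 2: apply R1 at {0↦5, 1↦6, 2↦0, 3↦7}  → |V|=2 |E|=1  E = 0-p->1
final graph: no rule applies after step 2
NF nodes: {0:B, 1:C}

Answer: 2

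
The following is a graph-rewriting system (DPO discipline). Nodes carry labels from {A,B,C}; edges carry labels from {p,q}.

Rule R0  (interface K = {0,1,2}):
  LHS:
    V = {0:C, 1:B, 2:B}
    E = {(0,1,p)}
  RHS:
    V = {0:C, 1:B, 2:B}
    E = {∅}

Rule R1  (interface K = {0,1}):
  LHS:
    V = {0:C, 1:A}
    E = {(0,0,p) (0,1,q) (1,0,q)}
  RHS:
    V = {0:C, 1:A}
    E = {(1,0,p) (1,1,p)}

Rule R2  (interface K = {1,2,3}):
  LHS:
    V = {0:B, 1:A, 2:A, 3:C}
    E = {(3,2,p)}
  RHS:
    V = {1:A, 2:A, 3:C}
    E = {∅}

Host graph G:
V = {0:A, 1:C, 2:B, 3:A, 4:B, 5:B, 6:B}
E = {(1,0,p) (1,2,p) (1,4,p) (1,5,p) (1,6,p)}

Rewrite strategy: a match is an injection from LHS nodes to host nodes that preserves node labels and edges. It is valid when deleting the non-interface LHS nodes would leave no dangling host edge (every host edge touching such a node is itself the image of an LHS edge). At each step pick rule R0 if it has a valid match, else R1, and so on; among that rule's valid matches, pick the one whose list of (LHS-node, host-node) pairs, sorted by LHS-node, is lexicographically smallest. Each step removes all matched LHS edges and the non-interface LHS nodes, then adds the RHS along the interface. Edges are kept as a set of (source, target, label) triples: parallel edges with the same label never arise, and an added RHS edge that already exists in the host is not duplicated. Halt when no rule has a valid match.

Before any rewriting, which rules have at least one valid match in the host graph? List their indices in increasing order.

R0: 12 valid matches — {0↦1, 1↦2, 2↦4}, {0↦1, 1↦2, 2↦5}, {0↦1, 1↦2, 2↦6} (+9 more)
R1: no valid match — LHS pattern not found
R2: no valid match — 4 raw matches, all fail dangling condition

Answer: [R0]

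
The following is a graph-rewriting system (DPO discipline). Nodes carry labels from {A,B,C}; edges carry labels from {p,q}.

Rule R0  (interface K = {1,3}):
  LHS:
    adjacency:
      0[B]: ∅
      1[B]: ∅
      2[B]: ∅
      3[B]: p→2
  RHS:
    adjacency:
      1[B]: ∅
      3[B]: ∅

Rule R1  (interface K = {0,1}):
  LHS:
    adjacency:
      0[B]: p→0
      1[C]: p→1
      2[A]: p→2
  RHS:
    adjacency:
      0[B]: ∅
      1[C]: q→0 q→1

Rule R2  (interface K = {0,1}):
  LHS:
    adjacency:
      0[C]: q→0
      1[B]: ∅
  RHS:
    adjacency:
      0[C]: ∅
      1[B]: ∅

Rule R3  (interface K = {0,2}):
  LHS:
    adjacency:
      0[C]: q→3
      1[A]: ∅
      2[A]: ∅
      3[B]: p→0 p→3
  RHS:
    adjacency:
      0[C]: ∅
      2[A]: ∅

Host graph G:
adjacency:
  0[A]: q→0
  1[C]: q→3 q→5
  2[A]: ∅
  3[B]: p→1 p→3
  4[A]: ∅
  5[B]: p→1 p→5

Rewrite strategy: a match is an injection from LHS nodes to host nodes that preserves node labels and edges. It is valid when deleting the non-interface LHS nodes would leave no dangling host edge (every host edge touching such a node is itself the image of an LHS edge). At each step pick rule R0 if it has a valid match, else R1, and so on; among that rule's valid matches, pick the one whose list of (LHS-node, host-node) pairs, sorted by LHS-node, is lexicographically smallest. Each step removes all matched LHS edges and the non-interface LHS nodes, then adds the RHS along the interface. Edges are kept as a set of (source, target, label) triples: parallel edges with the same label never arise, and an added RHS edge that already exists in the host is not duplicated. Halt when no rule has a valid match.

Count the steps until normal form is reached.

Answer: 2

Rewrite trace:
start.  V:6 E:7  edges: 0-q->0 1-q->3 1-q->5 3-p->1 3-p->3 5-p->1 5-p->5
1. fire R3 via {0↦1, 1↦2, 2↦0, 3↦3}  →  V:4 E:4  edges: 0-q->0 1-q->5 5-p->1 5-p->5
2. fire R3 via {0↦1, 1↦4, 2↦0, 3↦5}  →  V:2 E:1  edges: 0-q->0
normal form: no rule applies after step 2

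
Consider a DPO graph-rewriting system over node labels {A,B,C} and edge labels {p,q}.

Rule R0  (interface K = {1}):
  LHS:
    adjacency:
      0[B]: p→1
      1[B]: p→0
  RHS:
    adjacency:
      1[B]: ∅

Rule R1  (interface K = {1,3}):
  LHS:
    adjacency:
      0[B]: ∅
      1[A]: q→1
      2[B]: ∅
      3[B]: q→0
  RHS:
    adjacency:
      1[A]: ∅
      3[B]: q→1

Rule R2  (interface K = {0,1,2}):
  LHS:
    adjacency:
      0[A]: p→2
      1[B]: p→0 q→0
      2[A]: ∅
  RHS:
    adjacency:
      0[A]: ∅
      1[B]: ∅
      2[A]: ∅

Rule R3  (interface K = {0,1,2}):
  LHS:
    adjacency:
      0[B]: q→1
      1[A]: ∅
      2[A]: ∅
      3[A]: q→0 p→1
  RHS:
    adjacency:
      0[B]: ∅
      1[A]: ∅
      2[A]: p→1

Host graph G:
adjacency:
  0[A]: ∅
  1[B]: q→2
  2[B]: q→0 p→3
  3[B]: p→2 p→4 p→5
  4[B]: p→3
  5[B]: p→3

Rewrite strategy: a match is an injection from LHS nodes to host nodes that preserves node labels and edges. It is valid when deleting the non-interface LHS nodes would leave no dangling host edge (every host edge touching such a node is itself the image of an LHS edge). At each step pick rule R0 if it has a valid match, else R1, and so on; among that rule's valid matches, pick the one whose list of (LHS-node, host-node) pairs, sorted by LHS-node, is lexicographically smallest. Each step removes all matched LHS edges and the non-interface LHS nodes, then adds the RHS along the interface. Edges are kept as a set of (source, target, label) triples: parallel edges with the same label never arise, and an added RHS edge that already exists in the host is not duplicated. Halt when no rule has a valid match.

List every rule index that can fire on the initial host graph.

R0: 2 valid matches — {0↦4, 1↦3}, {0↦5, 1↦3}
R1: no valid match — LHS pattern not found
R2: no valid match — LHS pattern not found
R3: no valid match — LHS pattern not found

Answer: [R0]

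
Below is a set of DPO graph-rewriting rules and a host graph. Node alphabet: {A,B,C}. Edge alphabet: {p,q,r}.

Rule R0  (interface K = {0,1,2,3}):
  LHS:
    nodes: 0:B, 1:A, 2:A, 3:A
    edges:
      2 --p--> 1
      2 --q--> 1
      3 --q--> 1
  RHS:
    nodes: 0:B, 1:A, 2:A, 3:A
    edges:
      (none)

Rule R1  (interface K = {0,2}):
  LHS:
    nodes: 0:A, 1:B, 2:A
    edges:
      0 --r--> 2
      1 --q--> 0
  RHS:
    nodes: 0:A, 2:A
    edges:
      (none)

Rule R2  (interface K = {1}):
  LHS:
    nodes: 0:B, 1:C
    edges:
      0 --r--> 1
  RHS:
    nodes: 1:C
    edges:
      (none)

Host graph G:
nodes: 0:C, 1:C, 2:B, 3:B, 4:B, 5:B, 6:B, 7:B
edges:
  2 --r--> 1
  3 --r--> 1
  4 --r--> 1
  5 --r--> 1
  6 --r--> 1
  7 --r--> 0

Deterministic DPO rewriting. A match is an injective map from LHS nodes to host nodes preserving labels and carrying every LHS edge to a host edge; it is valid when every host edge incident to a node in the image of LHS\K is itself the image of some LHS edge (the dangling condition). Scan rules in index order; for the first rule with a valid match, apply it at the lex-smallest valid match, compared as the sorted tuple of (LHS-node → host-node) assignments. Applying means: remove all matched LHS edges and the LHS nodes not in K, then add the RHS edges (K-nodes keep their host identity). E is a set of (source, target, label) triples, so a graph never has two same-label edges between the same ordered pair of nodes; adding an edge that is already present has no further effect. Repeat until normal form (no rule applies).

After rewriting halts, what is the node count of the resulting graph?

Answer: 2

Steps:
start.  V:8 E:6  edges: 2-r->1 3-r->1 4-r->1 5-r->1 6-r->1 7-r->0
1. fire R2 via {0↦2, 1↦1}  →  V:7 E:5  edges: 3-r->1 4-r->1 5-r->1 6-r->1 7-r->0
2. fire R2 via {0↦3, 1↦1}  →  V:6 E:4  edges: 4-r->1 5-r->1 6-r->1 7-r->0
3. fire R2 via {0↦4, 1↦1}  →  V:5 E:3  edges: 5-r->1 6-r->1 7-r->0
4. fire R2 via {0↦5, 1↦1}  →  V:4 E:2  edges: 6-r->1 7-r->0
5. fire R2 via {0↦6, 1↦1}  →  V:3 E:1  edges: 7-r->0
6. fire R2 via {0↦7, 1↦0}  →  V:2 E:0  edges: ∅
halt: no rule applies after step 6
NF nodes: {0:C, 1:C}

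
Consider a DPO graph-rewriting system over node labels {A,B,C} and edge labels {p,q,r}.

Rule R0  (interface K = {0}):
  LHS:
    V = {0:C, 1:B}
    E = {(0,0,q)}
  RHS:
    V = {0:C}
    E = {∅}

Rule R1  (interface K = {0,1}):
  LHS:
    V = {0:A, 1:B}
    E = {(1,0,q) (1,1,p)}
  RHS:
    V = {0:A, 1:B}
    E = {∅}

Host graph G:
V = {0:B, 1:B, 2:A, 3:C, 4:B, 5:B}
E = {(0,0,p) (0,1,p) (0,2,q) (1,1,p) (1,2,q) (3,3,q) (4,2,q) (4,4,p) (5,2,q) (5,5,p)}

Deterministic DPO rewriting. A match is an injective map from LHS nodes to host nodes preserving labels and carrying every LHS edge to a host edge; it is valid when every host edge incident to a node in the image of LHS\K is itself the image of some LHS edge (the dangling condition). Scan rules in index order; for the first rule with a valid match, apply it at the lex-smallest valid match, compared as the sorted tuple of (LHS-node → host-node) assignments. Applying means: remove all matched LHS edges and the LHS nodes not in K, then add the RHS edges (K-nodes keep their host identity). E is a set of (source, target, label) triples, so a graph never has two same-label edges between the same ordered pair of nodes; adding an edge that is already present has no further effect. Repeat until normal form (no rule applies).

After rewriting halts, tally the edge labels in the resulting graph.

Answer: p:1

Derivation:
[0] host  ⇒  6 nodes, 10 edges  {0-p->0 0-p->1 0-q->2 1-p->1 1-q->2 3-q->3 4-q->2 4-p->4 5-q->2 5-p->5}
[1] R1 @ {0↦2, 1↦0}  ⇒  6 nodes, 8 edges  {0-p->1 1-p->1 1-q->2 3-q->3 4-q->2 4-p->4 5-q->2 5-p->5}
[2] R1 @ {0↦2, 1↦1}  ⇒  6 nodes, 6 edges  {0-p->1 3-q->3 4-q->2 4-p->4 5-q->2 5-p->5}
[3] R1 @ {0↦2, 1↦4}  ⇒  6 nodes, 4 edges  {0-p->1 3-q->3 5-q->2 5-p->5}
[4] R0 @ {0↦3, 1↦4}  ⇒  5 nodes, 3 edges  {0-p->1 5-q->2 5-p->5}
[5] R1 @ {0↦2, 1↦5}  ⇒  5 nodes, 1 edges  {0-p->1}
halt: no rule applies after step 5
NF edges: [(0, 1, 'p')]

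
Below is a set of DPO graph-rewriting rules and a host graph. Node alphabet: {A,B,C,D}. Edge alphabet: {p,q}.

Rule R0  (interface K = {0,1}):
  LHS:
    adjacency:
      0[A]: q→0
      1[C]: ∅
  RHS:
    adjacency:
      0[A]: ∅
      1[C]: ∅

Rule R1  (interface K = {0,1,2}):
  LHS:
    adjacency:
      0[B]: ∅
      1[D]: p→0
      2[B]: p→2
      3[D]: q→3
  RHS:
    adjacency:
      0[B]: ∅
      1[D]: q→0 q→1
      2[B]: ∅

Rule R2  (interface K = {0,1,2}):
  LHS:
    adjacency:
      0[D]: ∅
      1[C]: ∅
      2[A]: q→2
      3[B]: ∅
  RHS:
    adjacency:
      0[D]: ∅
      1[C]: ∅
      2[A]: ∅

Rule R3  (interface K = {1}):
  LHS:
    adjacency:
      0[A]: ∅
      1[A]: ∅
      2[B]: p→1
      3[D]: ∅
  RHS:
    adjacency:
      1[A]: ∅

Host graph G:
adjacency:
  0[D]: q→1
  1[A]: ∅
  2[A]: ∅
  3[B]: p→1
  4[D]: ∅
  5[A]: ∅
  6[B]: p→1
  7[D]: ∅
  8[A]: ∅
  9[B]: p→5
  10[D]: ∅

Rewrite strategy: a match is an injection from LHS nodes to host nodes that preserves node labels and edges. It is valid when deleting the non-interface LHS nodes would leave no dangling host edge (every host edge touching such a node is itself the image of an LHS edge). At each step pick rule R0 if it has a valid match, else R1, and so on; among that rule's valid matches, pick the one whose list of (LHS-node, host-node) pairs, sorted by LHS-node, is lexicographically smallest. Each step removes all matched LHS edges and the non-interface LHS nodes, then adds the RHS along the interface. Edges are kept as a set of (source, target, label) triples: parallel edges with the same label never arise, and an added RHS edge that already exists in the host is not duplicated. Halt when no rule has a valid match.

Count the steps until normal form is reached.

[0] host  ⇒  11 nodes, 4 edges  {0-q->1 3-p->1 6-p->1 9-p->5}
[1] R3 @ {0↦2, 1↦1, 2↦3, 3↦4}  ⇒  8 nodes, 3 edges  {0-q->1 6-p->1 9-p->5}
[2] R3 @ {0↦8, 1↦1, 2↦6, 3↦7}  ⇒  5 nodes, 2 edges  {0-q->1 9-p->5}
normal form: no rule applies after step 2

Answer: 2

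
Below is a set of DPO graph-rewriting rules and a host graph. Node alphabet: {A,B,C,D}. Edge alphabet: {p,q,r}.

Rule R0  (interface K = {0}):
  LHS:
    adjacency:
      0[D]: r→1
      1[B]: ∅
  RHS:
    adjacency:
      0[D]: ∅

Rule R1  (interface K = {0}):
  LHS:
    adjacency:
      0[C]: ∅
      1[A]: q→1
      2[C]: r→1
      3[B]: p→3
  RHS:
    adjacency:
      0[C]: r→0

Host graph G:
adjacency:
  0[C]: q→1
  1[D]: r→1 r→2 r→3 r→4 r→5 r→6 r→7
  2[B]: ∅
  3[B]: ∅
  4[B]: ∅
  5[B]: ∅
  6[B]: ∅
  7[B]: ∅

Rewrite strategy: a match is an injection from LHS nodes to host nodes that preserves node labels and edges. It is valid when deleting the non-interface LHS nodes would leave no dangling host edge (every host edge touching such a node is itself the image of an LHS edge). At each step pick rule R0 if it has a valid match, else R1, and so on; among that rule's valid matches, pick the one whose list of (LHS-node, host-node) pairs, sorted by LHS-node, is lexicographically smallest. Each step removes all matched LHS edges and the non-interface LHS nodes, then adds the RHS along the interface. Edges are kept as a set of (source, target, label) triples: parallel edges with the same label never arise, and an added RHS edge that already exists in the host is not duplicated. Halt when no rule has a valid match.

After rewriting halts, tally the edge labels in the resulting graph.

[0] host  ⇒  8 nodes, 8 edges  {0-q->1 1-r->1 1-r->2 1-r->3 1-r->4 1-r->5 1-r->6 1-r->7}
[1] R0 @ {0↦1, 1↦2}  ⇒  7 nodes, 7 edges  {0-q->1 1-r->1 1-r->3 1-r->4 1-r->5 1-r->6 1-r->7}
[2] R0 @ {0↦1, 1↦3}  ⇒  6 nodes, 6 edges  {0-q->1 1-r->1 1-r->4 1-r->5 1-r->6 1-r->7}
[3] R0 @ {0↦1, 1↦4}  ⇒  5 nodes, 5 edges  {0-q->1 1-r->1 1-r->5 1-r->6 1-r->7}
[4] R0 @ {0↦1, 1↦5}  ⇒  4 nodes, 4 edges  {0-q->1 1-r->1 1-r->6 1-r->7}
[5] R0 @ {0↦1, 1↦6}  ⇒  3 nodes, 3 edges  {0-q->1 1-r->1 1-r->7}
[6] R0 @ {0↦1, 1↦7}  ⇒  2 nodes, 2 edges  {0-q->1 1-r->1}
normal form: no rule applies after step 6
NF edges: [(0, 1, 'q'), (1, 1, 'r')]

Answer: q:1 r:1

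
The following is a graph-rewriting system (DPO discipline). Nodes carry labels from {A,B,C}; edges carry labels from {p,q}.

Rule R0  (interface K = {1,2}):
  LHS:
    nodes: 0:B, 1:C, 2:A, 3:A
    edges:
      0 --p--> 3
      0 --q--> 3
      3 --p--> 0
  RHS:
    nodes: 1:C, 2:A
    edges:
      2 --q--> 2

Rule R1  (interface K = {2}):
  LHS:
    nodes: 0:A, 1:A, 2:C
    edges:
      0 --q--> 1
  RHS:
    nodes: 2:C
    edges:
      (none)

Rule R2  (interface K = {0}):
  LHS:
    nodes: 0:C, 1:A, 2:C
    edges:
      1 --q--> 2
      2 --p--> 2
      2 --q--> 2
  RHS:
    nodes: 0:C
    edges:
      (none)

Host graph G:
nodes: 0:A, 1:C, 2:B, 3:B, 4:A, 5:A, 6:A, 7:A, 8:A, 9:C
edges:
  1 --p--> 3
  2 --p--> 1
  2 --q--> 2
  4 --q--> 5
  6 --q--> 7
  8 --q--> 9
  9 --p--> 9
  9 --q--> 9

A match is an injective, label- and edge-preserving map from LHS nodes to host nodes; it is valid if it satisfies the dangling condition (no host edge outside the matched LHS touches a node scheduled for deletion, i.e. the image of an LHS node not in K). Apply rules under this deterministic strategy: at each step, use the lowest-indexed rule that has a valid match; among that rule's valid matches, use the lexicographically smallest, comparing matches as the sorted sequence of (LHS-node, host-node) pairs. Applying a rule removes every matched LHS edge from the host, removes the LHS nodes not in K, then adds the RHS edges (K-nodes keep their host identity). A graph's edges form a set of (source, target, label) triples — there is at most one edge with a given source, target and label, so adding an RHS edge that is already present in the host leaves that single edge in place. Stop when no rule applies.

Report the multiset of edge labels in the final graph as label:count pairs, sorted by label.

Answer: p:2 q:1

Rewrite trace:
initial: |V|=10 |E|=8  E = 1-p->3 2-p->1 2-q->2 4-q->5 6-q->7 8-q->9 9-p->9 9-q->9
step 1: apply R1 at {0↦4, 1↦5, 2↦1}  → |V|=8 |E|=7  E = 1-p->3 2-p->1 2-q->2 6-q->7 8-q->9 9-p->9 9-q->9
step 2: apply R1 at {0↦6, 1↦7, 2↦1}  → |V|=6 |E|=6  E = 1-p->3 2-p->1 2-q->2 8-q->9 9-p->9 9-q->9
step 3: apply R2 at {0↦1, 1↦8, 2↦9}  → |V|=4 |E|=3  E = 1-p->3 2-p->1 2-q->2
halt: no rule applies after step 3
NF edges: [(1, 3, 'p'), (2, 1, 'p'), (2, 2, 'q')]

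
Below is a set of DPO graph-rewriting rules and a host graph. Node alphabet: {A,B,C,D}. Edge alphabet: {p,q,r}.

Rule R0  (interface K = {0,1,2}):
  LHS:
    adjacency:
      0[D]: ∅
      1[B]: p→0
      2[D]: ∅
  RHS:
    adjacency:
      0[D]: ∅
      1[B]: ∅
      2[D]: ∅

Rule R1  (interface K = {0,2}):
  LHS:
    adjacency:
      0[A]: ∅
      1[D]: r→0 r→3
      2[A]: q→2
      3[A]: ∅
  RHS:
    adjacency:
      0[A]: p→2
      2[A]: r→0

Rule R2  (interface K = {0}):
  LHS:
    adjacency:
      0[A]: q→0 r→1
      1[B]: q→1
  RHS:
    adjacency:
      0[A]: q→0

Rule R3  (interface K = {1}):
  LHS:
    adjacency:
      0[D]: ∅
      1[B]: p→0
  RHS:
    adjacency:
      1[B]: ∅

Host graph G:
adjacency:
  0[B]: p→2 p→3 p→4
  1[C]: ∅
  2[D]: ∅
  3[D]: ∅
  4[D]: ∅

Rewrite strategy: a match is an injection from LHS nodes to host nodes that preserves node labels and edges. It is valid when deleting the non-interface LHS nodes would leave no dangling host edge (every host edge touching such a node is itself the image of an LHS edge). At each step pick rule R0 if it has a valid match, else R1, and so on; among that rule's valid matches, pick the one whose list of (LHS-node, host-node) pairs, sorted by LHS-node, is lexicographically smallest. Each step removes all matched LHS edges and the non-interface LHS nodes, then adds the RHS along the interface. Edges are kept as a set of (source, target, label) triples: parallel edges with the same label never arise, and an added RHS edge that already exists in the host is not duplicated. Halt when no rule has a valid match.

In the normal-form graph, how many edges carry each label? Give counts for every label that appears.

Answer: (no edges)

Derivation:
[0] host  ⇒  5 nodes, 3 edges  {0-p->2 0-p->3 0-p->4}
[1] R0 @ {0↦2, 1↦0, 2↦3}  ⇒  5 nodes, 2 edges  {0-p->3 0-p->4}
[2] R0 @ {0↦3, 1↦0, 2↦2}  ⇒  5 nodes, 1 edges  {0-p->4}
[3] R0 @ {0↦4, 1↦0, 2↦2}  ⇒  5 nodes, 0 edges  {∅}
halt: no rule applies after step 3
NF edges: []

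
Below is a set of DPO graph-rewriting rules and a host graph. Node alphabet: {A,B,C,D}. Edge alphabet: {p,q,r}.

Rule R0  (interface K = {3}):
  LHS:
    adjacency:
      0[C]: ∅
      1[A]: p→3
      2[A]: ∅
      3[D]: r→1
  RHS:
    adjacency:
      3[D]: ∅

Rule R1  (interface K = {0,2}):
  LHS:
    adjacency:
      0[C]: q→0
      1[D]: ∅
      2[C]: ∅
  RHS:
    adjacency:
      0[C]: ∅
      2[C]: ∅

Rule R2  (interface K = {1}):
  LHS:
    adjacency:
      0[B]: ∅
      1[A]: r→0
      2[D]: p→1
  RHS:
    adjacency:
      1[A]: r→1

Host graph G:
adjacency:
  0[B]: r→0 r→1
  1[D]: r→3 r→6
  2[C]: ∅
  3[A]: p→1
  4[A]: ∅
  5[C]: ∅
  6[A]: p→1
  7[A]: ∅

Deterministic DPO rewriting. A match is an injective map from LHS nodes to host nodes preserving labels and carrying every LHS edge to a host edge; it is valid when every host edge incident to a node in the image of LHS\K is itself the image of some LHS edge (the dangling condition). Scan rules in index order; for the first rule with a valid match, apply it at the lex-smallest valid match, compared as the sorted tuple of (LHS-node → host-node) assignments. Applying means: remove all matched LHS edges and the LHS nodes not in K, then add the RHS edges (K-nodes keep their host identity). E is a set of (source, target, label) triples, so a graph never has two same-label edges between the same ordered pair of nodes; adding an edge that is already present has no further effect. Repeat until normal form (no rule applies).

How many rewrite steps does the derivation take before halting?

start.  V:8 E:6  edges: 0-r->0 0-r->1 1-r->3 1-r->6 3-p->1 6-p->1
1. fire R0 via {0↦2, 1↦3, 2↦4, 3↦1}  →  V:5 E:4  edges: 0-r->0 0-r->1 1-r->6 6-p->1
2. fire R0 via {0↦5, 1↦6, 2↦7, 3↦1}  →  V:2 E:2  edges: 0-r->0 0-r->1
final graph: no rule applies after step 2

Answer: 2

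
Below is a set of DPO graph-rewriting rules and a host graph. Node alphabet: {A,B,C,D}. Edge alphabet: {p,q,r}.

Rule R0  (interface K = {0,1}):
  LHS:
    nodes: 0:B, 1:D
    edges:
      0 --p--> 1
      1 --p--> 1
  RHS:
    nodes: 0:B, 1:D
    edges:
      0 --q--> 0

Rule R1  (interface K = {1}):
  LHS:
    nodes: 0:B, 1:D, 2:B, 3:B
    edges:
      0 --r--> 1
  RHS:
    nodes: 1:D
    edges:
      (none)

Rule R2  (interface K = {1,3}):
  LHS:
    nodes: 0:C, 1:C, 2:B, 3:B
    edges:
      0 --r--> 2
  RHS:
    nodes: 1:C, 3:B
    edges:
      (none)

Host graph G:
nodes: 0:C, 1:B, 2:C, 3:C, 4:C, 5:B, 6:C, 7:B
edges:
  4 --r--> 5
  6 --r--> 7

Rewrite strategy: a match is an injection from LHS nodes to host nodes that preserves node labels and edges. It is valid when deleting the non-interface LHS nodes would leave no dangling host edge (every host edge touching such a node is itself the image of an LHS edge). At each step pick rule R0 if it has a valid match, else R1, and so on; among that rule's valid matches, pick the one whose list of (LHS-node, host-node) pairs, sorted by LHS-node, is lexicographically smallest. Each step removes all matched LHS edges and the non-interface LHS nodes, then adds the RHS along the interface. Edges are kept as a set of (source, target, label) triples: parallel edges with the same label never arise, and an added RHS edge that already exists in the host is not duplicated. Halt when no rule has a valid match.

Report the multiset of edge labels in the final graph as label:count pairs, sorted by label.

initial: |V|=8 |E|=2  E = 4-r->5 6-r->7
step 1: apply R2 at {0↦4, 1↦0, 2↦5, 3↦1}  → |V|=6 |E|=1  E = 6-r->7
step 2: apply R2 at {0↦6, 1↦0, 2↦7, 3↦1}  → |V|=4 |E|=0  E = ∅
normal form: no rule applies after step 2
NF edges: []

Answer: (no edges)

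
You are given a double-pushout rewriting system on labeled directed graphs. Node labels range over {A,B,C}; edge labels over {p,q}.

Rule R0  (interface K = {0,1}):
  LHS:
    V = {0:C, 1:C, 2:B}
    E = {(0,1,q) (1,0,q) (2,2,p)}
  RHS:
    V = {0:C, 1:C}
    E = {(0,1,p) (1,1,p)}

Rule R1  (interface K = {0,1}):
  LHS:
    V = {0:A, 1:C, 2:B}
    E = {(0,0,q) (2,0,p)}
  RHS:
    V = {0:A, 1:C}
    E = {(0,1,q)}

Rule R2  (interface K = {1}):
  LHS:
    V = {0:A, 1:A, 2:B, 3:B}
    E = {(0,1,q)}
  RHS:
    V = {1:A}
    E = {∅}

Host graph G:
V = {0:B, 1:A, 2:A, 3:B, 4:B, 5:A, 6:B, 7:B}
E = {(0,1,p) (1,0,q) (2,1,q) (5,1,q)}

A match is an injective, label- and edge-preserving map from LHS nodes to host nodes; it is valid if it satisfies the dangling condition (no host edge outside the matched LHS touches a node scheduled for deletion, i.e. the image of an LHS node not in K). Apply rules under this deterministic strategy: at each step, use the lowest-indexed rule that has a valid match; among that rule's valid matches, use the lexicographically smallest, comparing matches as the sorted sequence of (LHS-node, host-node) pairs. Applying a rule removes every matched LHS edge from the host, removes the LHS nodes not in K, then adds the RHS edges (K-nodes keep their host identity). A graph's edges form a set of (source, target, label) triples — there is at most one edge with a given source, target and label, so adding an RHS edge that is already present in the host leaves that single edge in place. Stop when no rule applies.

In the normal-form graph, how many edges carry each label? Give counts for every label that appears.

start.  V:8 E:4  edges: 0-p->1 1-q->0 2-q->1 5-q->1
1. fire R2 via {0↦2, 1↦1, 2↦3, 3↦4}  →  V:5 E:3  edges: 0-p->1 1-q->0 5-q->1
2. fire R2 via {0↦5, 1↦1, 2↦6, 3↦7}  →  V:2 E:2  edges: 0-p->1 1-q->0
normal form: no rule applies after step 2
NF edges: [(0, 1, 'p'), (1, 0, 'q')]

Answer: p:1 q:1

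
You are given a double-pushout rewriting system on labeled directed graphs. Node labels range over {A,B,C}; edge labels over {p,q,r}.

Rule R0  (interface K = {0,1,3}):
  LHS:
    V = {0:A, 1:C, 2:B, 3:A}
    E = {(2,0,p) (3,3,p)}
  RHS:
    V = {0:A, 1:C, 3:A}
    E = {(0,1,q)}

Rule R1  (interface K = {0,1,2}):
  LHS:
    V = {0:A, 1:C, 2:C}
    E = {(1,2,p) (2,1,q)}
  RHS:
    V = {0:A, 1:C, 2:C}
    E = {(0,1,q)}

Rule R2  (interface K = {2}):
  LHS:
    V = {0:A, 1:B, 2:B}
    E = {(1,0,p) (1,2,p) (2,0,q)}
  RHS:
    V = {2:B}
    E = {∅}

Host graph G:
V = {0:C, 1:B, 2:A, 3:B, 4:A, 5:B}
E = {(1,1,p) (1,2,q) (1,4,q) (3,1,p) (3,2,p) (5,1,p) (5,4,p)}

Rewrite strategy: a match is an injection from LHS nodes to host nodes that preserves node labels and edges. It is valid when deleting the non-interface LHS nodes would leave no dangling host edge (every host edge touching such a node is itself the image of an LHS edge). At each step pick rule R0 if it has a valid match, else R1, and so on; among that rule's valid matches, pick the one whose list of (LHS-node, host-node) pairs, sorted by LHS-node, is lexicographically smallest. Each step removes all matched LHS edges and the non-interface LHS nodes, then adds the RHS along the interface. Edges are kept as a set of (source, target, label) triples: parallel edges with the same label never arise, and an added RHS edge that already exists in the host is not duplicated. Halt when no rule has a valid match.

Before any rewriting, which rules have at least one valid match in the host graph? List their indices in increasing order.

R0: no valid match — LHS pattern not found
R1: no valid match — LHS pattern not found
R2: 2 valid matches — {0↦2, 1↦3, 2↦1}, {0↦4, 1↦5, 2↦1}

Answer: [R2]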